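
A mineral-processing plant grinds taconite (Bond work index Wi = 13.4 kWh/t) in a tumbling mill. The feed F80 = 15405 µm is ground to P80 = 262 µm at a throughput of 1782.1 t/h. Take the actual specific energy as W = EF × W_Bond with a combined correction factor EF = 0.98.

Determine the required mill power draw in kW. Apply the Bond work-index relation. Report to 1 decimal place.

W = 10 Wi (1/√P80 − 1/√F80)  [Bond]
W = 10·13.4·(1/√262 − 1/√15405) = 10·13.4·(0.053723) = 7.1989 kWh/t
W_actual = 0.98 × 7.1989 = 7.0549 kWh/t
Power = W × throughput = 7.0549 kWh/t × 1782.1 t/h = 12572.6 kW

P = 12572.6 kW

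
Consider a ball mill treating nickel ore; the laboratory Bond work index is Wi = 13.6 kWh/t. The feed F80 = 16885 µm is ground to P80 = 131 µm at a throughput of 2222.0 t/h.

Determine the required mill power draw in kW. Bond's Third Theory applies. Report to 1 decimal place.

P = 24077.1 kW

W = 10 Wi / √P80 − 10 Wi / √F80
W = 10·13.6·(1/√131 − 1/√16885) = 10·13.6·(0.079675) = 10.8358 kWh/t
Mill draw = 10.8358 × 2222.0 = 24077.1 kW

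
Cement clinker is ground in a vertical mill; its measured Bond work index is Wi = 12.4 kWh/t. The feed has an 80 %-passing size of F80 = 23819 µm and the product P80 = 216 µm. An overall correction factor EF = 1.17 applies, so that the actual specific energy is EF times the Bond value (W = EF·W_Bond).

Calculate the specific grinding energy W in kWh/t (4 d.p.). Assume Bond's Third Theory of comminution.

W = 8.9314 kWh/t

W_Bond = 10·Wi·(1/√P₈₀ − 1/√F₈₀)
1/√216 = 0.068041;  1/√23819 = 0.006479
W = 10·12.4·(0.068041 − 0.006479) = 7.6337 kWh/t
Corrected W = EF·W_Bond = 1.17·7.6337 = 8.9314 kWh/t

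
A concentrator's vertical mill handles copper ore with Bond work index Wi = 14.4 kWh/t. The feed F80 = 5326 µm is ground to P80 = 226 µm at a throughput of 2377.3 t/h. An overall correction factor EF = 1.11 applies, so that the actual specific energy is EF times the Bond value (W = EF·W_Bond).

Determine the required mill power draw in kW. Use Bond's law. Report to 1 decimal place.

Bond:  W = 10 Wi (1/√P − 1/√F)
W = 10·14.4·(1/√226 − 1/√5326) = 10·14.4·(0.052817) = 7.6056 kWh/t
With EF = 1.11: W = 7.6056·1.11 = 8.4422 kWh/t
P_mill = W·ṁ = 8.4422·2377.3 = 20069.6 kW

P = 20069.6 kW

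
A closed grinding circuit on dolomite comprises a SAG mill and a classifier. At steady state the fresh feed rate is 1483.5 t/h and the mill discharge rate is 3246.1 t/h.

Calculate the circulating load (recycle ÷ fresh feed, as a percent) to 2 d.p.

Steady state: M = F + R.
R = M − F = 3246.1 − 1483.5 = 1762.6 t/h
CL = 100·R/F = 100·1762.6/1483.5 = 118.81 %

CL = 118.81 %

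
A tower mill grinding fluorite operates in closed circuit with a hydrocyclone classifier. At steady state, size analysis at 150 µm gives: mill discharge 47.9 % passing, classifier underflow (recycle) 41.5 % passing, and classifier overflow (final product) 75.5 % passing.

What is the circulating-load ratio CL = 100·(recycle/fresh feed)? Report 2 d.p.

Two-product formula at 150 µm:
d + r·d = r·u + o → r(d−u) = o−d
r = (75.5 − 47.9)/(47.9 − 41.5) = 27.6/6.4 = 4.3125
CL = 100·r = 431.25 %

CL = 431.25 %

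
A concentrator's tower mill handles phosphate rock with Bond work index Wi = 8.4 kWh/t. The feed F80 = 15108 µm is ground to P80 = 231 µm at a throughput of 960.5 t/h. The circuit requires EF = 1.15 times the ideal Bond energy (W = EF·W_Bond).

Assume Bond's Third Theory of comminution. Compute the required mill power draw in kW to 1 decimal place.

P = 5349.9 kW

W = 10 Wi (P80^-0.5 − F80^-0.5)
W = 10·8.4·(1/√231 − 1/√15108) = 10·8.4·(0.057659) = 4.8434 kWh/t
With EF = 1.15: W = 4.8434·1.15 = 5.5699 kWh/t
P_mill = W·ṁ = 5.5699·960.5 = 5349.9 kW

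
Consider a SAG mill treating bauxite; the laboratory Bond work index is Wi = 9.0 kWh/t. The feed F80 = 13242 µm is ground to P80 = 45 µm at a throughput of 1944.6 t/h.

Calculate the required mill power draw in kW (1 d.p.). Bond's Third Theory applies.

W = 10 Wi (1/√P80 − 1/√F80)  [Bond]
W = 10·9.0·(1/√45 − 1/√13242) = 10·9.0·(0.140381) = 12.6343 kWh/t
Mill draw = 12.6343 × 1944.6 = 24568.7 kW

P = 24568.7 kW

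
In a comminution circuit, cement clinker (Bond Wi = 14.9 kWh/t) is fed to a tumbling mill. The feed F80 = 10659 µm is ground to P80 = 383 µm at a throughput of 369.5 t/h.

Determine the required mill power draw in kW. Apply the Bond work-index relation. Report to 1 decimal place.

W = 10 Wi / √P80 − 10 Wi / √F80
W = 10·14.9·(1/√383 − 1/√10659) = 10·14.9·(0.041412) = 6.1703 kWh/t
P_mill = W·ṁ = 6.1703·369.5 = 2279.9 kW

P = 2279.9 kW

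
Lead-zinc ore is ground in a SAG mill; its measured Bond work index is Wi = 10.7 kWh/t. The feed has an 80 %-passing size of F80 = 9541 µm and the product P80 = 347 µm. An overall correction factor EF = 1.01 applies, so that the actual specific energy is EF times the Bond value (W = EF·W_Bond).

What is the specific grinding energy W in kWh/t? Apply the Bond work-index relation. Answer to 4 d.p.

W = 4.6951 kWh/t

Bond:  W = 10 Wi (1/√P − 1/√F)
1/√347 = 0.053683;  1/√9541 = 0.010238
W = 10·10.7·(0.053683 − 0.010238) = 4.6486 kWh/t
With EF = 1.01: W = 4.6486·1.01 = 4.6951 kWh/t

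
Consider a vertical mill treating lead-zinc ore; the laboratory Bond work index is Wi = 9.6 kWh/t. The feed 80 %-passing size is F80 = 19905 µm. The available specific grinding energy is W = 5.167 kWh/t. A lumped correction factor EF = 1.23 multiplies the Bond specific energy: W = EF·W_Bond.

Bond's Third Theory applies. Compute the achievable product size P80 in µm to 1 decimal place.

W_Bond = 10·Wi·(1/√P₈₀ − 1/√F₈₀)
W_Bond = W / EF = 5.167 / 1.23 = 4.2008 kWh/t
⇒ 1/√P80 = W_Bond/(10 Wi) + 1/√F80
  = 4.2008/(10·9.6) + 1/√19905 = 0.043758 + 0.007088 = 0.050846
P80 = (1/0.050846)² = 19.6671² = 386.79 µm

P80 = 386.8 µm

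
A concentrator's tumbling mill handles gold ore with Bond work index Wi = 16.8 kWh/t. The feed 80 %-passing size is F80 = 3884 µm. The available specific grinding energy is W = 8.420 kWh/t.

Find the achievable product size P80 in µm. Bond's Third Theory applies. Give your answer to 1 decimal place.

P80 = 228.4 µm

W = 10·Wi·[P80^(−½) − F80^(−½)]
P80^(−½) = W/(10 Wi) + F80^(−½)
  = 8.4200/(10·16.8) + 1/√3884 = 0.050119 + 0.016046 = 0.066165
P80 = (1/0.066165)² = 15.1138² = 228.43 µm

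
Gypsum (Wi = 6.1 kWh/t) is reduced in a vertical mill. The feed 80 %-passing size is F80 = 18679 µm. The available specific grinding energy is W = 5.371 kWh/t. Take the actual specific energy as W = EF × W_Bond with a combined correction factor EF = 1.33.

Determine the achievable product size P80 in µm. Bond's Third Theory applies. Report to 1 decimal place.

P80 = 185.0 µm

W = 10 Wi (1/√P80 − 1/√F80)  [Bond]
W_Bond = W / EF = 5.371 / 1.33 = 4.0383 kWh/t
⇒ 1/√P80 = W_Bond/(10·Wi) + 1/√F80
  = 4.0383/(10·6.1) + 1/√18679 = 0.066202 + 0.007317 = 0.073519
P80 = (1/0.073519)² = 13.6019² = 185.01 µm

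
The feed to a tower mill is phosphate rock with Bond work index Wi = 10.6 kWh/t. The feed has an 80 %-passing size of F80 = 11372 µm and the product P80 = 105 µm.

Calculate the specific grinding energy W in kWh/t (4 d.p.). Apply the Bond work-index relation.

W = 10·Wi·(P80^(-½) − F80^(-½))
1/√105 = 0.097590;  1/√11372 = 0.009377
W = 10·10.6·(0.097590 − 0.009377) = 9.3505 kWh/t

W = 9.3505 kWh/t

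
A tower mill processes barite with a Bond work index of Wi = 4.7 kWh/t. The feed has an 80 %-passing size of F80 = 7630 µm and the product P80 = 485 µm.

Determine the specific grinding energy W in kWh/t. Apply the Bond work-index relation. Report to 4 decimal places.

W = 1.5961 kWh/t

Bond:  W = 10 Wi (1/√P − 1/√F)
1/√485 = 0.045408;  1/√7630 = 0.011448
W = 10·4.7·(0.045408 − 0.011448) = 1.5961 kWh/t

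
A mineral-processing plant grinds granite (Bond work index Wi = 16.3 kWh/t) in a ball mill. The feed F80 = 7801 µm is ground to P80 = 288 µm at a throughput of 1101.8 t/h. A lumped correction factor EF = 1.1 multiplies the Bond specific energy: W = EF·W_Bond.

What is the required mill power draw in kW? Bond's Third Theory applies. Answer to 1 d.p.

P = 9404.2 kW

W = 10 Wi (P80^-0.5 − F80^-0.5)
W = 10·16.3·(1/√288 − 1/√7801) = 10·16.3·(0.047604) = 7.7594 kWh/t
Corrected W = EF·W_Bond = 1.1·7.7594 = 8.5353 kWh/t
Mill draw = 8.5353 × 1101.8 = 9404.2 kW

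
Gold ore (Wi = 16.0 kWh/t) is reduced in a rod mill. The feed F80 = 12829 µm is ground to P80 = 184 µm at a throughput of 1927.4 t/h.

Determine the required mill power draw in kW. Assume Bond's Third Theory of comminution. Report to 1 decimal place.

P = 20011.7 kW

W = 10 Wi (1/√P80 − 1/√F80)  [Bond]
W = 10·16.0·(1/√184 − 1/√12829) = 10·16.0·(0.064892) = 10.3827 kWh/t
Power = W × throughput = 10.3827 kWh/t × 1927.4 t/h = 20011.7 kW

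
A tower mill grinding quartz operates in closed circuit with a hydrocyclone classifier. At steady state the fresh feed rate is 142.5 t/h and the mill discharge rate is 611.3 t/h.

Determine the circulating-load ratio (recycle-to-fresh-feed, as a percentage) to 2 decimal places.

CL = 328.98 %

Discharge = new feed + return, hence
R = M − F = 611.3 − 142.5 = 468.8 t/h
CL = 100·R/F = 100·468.8/142.5 = 328.98 %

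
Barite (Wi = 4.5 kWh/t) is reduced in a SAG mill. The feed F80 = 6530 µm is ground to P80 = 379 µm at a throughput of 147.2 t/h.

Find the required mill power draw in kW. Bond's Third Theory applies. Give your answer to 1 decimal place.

Bond: W = 10·Wi·(1/√P80 − 1/√F80)
W = 10·4.5·(1/√379 − 1/√6530) = 10·4.5·(0.038992) = 1.7546 kWh/t
Power = W × throughput = 1.7546 kWh/t × 147.2 t/h = 258.3 kW

P = 258.3 kW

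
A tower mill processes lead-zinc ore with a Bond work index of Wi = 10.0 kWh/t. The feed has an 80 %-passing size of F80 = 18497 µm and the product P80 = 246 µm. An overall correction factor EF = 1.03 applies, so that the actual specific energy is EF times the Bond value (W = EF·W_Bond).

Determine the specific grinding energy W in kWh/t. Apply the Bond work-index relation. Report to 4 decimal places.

W = 5.8097 kWh/t

W = 10 Wi / √P80 − 10 Wi / √F80
1/√246 = 0.063758;  1/√18497 = 0.007353
W = 10·10.0·(0.063758 − 0.007353) = 5.6405 kWh/t
W_actual = 1.03 × 5.6405 = 5.8097 kWh/t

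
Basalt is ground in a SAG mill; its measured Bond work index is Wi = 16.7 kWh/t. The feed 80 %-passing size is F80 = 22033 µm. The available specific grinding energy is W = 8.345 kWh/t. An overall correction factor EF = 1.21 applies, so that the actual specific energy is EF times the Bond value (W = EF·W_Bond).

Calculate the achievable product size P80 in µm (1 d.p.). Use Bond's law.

Bond:  W = 10 Wi (1/√P − 1/√F)
W_Bond = W / EF = 8.345 / 1.21 = 6.8967 kWh/t
P80^-0.5 = F80^-0.5 + W_Bond/(10 Wi)
  = 6.8967/(10·16.7) + 1/√22033 = 0.041298 + 0.006737 = 0.048035
P80 = (1/0.048035)² = 20.8184² = 433.40 µm

P80 = 433.4 µm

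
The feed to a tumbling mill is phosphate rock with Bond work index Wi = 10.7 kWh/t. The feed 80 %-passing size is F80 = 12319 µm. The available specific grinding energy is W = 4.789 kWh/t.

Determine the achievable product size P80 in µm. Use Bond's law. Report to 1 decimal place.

Bond:  W = 10 Wi (1/√P − 1/√F)
1/√P80 = 1/√F80 + W/(10·Wi)
  = 4.7890/(10·10.7) + 1/√12319 = 0.044757 + 0.009010 = 0.053767
P80 = (1/0.053767)² = 18.5989² = 345.92 µm

P80 = 345.9 µm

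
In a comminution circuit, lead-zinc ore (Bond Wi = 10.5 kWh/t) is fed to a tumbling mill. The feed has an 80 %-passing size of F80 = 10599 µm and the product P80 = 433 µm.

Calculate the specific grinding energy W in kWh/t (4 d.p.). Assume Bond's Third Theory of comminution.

Bond:  W = 10 Wi (1/√P − 1/√F)
1/√433 = 0.048057;  1/√10599 = 0.009713
W = 10·10.5·(0.048057 − 0.009713) = 4.0261 kWh/t

W = 4.0261 kWh/t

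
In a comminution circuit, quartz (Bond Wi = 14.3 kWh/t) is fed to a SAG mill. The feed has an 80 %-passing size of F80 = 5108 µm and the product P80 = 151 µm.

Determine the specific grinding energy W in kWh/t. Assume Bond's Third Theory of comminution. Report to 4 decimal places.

W = 9.6363 kWh/t

W = 10 Wi / √P80 − 10 Wi / √F80
1/√151 = 0.081379;  1/√5108 = 0.013992
W = 10·14.3·(0.081379 − 0.013992) = 9.6363 kWh/t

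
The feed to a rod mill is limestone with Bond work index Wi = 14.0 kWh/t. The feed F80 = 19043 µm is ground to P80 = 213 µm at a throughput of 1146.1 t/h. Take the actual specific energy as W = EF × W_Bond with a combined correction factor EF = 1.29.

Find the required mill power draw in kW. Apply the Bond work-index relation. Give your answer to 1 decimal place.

P = 12682.5 kW

W = 10 Wi / √P80 − 10 Wi / √F80
W = 10·14.0·(1/√213 − 1/√19043) = 10·14.0·(0.061272) = 8.5781 kWh/t
Apply correction: 8.5781 × 1.29 = 11.0658 kWh/t
P_mill = W·ṁ = 11.0658·1146.1 = 12682.5 kW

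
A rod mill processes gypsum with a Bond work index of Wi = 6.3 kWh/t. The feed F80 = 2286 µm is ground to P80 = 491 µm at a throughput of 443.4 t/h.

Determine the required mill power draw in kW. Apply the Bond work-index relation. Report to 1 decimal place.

P = 676.4 kW

W = 10·Wi·(P80^(-½) − F80^(-½))
W = 10·6.3·(1/√491 − 1/√2286) = 10·6.3·(0.024214) = 1.5255 kWh/t
P_mill = W·ṁ = 1.5255·443.4 = 676.4 kW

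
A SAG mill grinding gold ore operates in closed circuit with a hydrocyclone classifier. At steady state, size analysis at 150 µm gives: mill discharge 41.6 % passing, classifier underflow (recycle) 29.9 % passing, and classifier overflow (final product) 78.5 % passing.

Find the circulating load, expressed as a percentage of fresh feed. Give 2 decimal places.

Balance %-passing 150 µm (r = R/F):
Fd + Rd = Ru + Fo ⇒ R/F = (o−d)/(d−u)
r = (78.5 − 41.6)/(41.6 − 29.9) = 36.9/11.7 = 3.1538
CL = 100·r = 315.38 %

CL = 315.38 %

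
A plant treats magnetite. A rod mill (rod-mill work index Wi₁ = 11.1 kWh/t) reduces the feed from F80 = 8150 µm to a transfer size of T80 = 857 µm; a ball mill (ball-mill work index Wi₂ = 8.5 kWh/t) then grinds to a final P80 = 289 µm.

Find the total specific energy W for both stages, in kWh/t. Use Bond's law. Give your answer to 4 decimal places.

W = 4.6586 kWh/t

W = 10 Wi / √P80 − 10 Wi / √F80
Stage 1 (8150→857 µm, Wi₁=11.1): W₁ = 10·11.1·(0.034159 − 0.011077) = 2.5621 kWh/t
Stage 2 (857→289 µm, Wi₂=8.5): W₂ = 10·8.5·(0.058824 − 0.034159) = 2.0965 kWh/t
W = W₁ + W₂ = 2.5621 + 2.0965 = 4.6586 kWh/t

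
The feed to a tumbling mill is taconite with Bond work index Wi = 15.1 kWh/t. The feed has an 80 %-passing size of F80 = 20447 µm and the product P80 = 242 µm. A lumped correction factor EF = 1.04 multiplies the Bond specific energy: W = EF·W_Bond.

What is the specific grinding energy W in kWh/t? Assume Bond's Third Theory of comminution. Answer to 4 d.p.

W = 8.9967 kWh/t

W = 10 Wi (1/√P80 − 1/√F80)  [Bond]
1/√242 = 0.064282;  1/√20447 = 0.006993
W = 10·15.1·(0.064282 − 0.006993) = 8.6507 kWh/t
With EF = 1.04: W = 8.6507·1.04 = 8.9967 kWh/t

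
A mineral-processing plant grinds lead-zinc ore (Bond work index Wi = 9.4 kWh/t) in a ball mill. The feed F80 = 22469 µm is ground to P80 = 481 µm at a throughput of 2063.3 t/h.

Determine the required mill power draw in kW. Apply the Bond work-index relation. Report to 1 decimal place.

P = 7549.5 kW

Bond:  W = 10 Wi (1/√P − 1/√F)
W = 10·9.4·(1/√481 − 1/√22469) = 10·9.4·(0.038925) = 3.6589 kWh/t
Mill draw = 3.6589 × 2063.3 = 7549.5 kW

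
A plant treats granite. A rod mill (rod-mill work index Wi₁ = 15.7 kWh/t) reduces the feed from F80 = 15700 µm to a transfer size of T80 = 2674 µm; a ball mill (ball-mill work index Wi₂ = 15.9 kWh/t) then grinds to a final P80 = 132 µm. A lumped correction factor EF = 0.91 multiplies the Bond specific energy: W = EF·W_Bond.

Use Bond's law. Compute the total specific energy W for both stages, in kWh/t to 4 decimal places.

W = 11.4182 kWh/t

W = 10·Wi·[P80^(−½) − F80^(−½)]
Stage 1 (15700→2674 µm, Wi₁=15.7): W₁ = 10·15.7·(0.019338 − 0.007981) = 1.7831 kWh/t
Stage 2 (2674→132 µm, Wi₂=15.9): W₂ = 10·15.9·(0.087039 − 0.019338) = 10.7644 kWh/t
W = W₁ + W₂ = 1.7831 + 10.7644 = 12.5475 kWh/t
With EF = 0.91: W = 12.5475·0.91 = 11.4182 kWh/t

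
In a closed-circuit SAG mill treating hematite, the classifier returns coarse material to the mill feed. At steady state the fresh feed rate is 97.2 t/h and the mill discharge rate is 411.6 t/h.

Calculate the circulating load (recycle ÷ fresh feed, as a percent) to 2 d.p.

Discharge = new feed + return, hence
R = M − F = 411.6 − 97.2 = 314.4 t/h
CL = 100·R/F = 100·314.4/97.2 = 323.46 %

CL = 323.46 %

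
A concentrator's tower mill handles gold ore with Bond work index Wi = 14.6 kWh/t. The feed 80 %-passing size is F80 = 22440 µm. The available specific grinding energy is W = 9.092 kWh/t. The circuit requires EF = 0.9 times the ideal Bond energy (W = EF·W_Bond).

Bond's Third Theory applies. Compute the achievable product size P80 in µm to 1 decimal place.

P80 = 173.7 µm

W = 10 Wi / √P80 − 10 Wi / √F80
W_Bond = W / EF = 9.092 / 0.9 = 10.1022 kWh/t
P80^(−½) = W_Bond/(10 Wi) + F80^(−½)
  = 10.1022/(10·14.6) + 1/√22440 = 0.069193 + 0.006676 = 0.075869
P80 = (1/0.075869)² = 13.1806² = 173.73 µm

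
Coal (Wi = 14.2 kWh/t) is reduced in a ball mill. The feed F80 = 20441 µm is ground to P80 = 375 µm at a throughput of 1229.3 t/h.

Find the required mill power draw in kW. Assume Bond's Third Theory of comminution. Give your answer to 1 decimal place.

W_Bond = 10·Wi·(1/√P₈₀ − 1/√F₈₀)
W = 10·14.2·(1/√375 − 1/√20441) = 10·14.2·(0.044645) = 6.3396 kWh/t
P = W·T = 6.3396·1229.3 = 7793.3 kW

P = 7793.3 kW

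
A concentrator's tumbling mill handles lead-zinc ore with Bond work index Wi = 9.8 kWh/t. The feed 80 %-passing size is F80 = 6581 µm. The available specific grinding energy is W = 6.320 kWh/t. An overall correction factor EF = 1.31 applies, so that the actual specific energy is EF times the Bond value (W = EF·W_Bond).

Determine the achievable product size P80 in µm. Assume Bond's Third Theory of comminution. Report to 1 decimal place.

P80 = 263.9 µm

W_Bond = 10·Wi·(1/√P₈₀ − 1/√F₈₀)
W_Bond = W / EF = 6.320 / 1.31 = 4.8244 kWh/t
⇒ 1/√P80 = W_Bond/(10·Wi) + 1/√F80
  = 4.8244/(10·9.8) + 1/√6581 = 0.049229 + 0.012327 = 0.061556
P80 = (1/0.061556)² = 16.2454² = 263.91 µm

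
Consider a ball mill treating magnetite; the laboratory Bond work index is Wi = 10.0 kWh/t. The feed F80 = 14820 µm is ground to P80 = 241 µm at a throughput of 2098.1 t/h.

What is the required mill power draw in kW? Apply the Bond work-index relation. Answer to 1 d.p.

W_Bond = 10·Wi·(1/√P₈₀ − 1/√F₈₀)
W = 10·10.0·(1/√241 − 1/√14820) = 10·10.0·(0.056201) = 5.6201 kWh/t
Mill draw = 5.6201 × 2098.1 = 11791.6 kW

P = 11791.6 kW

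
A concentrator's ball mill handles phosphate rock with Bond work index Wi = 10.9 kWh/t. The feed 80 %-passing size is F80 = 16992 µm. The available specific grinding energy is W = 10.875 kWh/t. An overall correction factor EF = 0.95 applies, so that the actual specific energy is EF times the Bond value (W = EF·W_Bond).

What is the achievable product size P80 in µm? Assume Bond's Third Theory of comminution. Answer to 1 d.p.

Bond: W = 10·Wi·(1/√P80 − 1/√F80)
W_Bond = W / EF = 10.875 / 0.95 = 11.4474 kWh/t
P80^(−½) = W_Bond/(10 Wi) + F80^(−½)
  = 11.4474/(10·10.9) + 1/√16992 = 0.105022 + 0.007671 = 0.112693
P80 = (1/0.112693)² = 8.8737² = 78.74 µm

P80 = 78.7 µm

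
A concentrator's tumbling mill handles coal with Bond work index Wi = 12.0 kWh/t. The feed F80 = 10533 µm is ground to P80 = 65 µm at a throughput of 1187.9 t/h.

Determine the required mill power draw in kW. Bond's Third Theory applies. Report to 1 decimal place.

W = 10·Wi·[P80^(−½) − F80^(−½)]
W = 10·12.0·(1/√65 − 1/√10533) = 10·12.0·(0.114291) = 13.7149 kWh/t
Mill draw = 13.7149 × 1187.9 = 16292.0 kW

P = 16292.0 kW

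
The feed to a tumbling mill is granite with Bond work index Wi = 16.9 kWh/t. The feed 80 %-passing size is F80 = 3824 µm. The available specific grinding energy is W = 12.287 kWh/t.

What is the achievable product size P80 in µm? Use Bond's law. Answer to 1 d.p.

P80 = 126.6 µm

W = 10 Wi (1/√P80 − 1/√F80)  [Bond]
P80^-0.5 = F80^-0.5 + W/(10 Wi)
  = 12.2870/(10·16.9) + 1/√3824 = 0.072704 + 0.016171 = 0.088875
P80 = (1/0.088875)² = 11.2517² = 126.60 µm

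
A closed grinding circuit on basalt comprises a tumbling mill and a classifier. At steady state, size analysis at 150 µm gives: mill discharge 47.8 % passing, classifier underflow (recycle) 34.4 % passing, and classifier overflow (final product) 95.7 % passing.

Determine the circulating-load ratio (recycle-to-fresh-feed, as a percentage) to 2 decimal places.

CL = 357.46 %

Mass balance on the −150 µm fraction:
Fd + Rd = Ru + Fo ⇒ R/F = (o−d)/(d−u)
r = (95.7 − 47.8)/(47.8 − 34.4) = 47.9/13.4 = 3.5746
CL = 100·r = 357.46 %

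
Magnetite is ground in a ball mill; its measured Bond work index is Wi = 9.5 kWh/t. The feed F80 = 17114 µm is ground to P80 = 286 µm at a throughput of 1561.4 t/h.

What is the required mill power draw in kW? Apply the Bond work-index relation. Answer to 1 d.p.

W = 10 Wi (1/√P80 − 1/√F80)  [Bond]
W = 10·9.5·(1/√286 − 1/√17114) = 10·9.5·(0.051487) = 4.8913 kWh/t
P_mill = W·ṁ = 4.8913·1561.4 = 7637.2 kW

P = 7637.2 kW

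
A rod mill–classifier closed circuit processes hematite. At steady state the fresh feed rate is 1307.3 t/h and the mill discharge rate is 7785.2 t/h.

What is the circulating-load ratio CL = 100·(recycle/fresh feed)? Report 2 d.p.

Steady state: M = F + R.
R = M − F = 7785.2 − 1307.3 = 6477.9 t/h
CL = 100·R/F = 100·6477.9/1307.3 = 495.52 %

CL = 495.52 %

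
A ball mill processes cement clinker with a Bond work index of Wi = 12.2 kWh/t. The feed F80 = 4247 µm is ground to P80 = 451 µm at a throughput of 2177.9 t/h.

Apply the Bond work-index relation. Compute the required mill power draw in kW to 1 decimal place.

P = 8434.4 kW

W = 10·Wi·(P80^(-½) − F80^(-½))
W = 10·12.2·(1/√451 − 1/√4247) = 10·12.2·(0.031743) = 3.8727 kWh/t
P = W·T = 3.8727·2177.9 = 8434.4 kW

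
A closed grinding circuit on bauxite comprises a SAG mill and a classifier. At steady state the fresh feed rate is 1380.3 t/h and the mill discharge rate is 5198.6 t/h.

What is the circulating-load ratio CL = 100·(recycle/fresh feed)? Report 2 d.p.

Steady state: M = F + R.
R = M − F = 5198.6 − 1380.3 = 3818.3 t/h
CL = 100·R/F = 100·3818.3/1380.3 = 276.63 %

CL = 276.63 %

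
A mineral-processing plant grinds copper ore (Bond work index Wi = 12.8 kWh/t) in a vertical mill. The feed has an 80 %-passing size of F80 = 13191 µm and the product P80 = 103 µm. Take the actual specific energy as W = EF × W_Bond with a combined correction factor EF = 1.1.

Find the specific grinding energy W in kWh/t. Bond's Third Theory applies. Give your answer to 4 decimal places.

W = 10 Wi / √P80 − 10 Wi / √F80
1/√103 = 0.098533;  1/√13191 = 0.008707
W = 10·12.8·(0.098533 − 0.008707) = 11.4977 kWh/t
With EF = 1.1: W = 11.4977·1.1 = 12.6475 kWh/t

W = 12.6475 kWh/t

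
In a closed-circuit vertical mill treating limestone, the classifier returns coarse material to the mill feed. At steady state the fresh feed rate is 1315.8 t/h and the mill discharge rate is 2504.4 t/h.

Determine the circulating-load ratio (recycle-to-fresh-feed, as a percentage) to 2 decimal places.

M = F + R at steady state, so:
R = M − F = 2504.4 − 1315.8 = 1188.6 t/h
CL = 100·R/F = 100·1188.6/1315.8 = 90.33 %

CL = 90.33 %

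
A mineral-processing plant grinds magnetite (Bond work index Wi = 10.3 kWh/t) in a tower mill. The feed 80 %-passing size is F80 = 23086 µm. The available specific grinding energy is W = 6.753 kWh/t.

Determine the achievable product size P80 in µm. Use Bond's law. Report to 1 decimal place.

W_Bond = 10·Wi·(1/√P₈₀ − 1/√F₈₀)
1/√P80 = 1/√F80 + W/(10·Wi)
  = 6.7530/(10·10.3) + 1/√23086 = 0.065563 + 0.006582 = 0.072145
P80 = (1/0.072145)² = 13.8610² = 192.13 µm

P80 = 192.1 µm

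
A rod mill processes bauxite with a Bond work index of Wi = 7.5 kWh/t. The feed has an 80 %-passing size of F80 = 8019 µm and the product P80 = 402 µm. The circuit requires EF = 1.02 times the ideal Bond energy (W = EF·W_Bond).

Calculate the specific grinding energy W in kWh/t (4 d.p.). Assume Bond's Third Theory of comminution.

Bond:  W = 10 Wi (1/√P − 1/√F)
1/√402 = 0.049875;  1/√8019 = 0.011167
W = 10·7.5·(0.049875 − 0.011167) = 2.9031 kWh/t
W_actual = 1.02 × 2.9031 = 2.9612 kWh/t

W = 2.9612 kWh/t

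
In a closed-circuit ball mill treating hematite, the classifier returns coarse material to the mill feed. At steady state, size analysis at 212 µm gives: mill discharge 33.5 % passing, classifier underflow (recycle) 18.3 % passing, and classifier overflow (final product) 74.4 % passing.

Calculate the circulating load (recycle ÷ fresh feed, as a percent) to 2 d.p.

Balance %-passing 212 µm (r = R/F):
d + r·d = r·u + o → r(d−u) = o−d
r = (74.4 − 33.5)/(33.5 − 18.3) = 40.9/15.2 = 2.6908
CL = 100·r = 269.08 %

CL = 269.08 %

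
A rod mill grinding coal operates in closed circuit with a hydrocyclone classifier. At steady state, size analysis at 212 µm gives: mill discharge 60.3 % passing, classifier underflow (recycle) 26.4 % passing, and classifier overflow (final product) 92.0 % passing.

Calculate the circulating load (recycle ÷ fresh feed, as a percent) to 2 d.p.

Balance %-passing 212 µm (r = R/F):
(1+r)·d = r·u + o ⇒ r = (o−d)/(d−u)
r = (92.0 − 60.3)/(60.3 − 26.4) = 31.7/33.9 = 0.9351
CL = 100·r = 93.51 %

CL = 93.51 %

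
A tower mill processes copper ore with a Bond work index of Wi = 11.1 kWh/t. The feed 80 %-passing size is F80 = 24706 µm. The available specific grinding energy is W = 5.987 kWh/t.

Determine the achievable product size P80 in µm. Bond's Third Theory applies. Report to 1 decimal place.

W = 10 Wi / √P80 − 10 Wi / √F80
⇒ 1/√P80 = W/(10 Wi) + 1/√F80
  = 5.9870/(10·11.1) + 1/√24706 = 0.053937 + 0.006362 = 0.060299
P80 = (1/0.060299)² = 16.5840² = 275.03 µm

P80 = 275.0 µm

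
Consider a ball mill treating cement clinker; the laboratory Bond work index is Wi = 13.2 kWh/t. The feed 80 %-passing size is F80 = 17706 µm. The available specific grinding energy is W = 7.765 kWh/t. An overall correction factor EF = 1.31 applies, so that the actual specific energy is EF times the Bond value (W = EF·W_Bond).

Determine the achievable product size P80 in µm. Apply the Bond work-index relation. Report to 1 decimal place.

P80 = 363.9 µm

W_Bond = 10·Wi·(1/√P₈₀ − 1/√F₈₀)
W_Bond = W / EF = 7.765 / 1.31 = 5.9275 kWh/t
⇒ 1/√P80 = W_Bond/(10·Wi) + 1/√F80
  = 5.9275/(10·13.2) + 1/√17706 = 0.044905 + 0.007515 = 0.052420
P80 = (1/0.052420)² = 19.0766² = 363.92 µm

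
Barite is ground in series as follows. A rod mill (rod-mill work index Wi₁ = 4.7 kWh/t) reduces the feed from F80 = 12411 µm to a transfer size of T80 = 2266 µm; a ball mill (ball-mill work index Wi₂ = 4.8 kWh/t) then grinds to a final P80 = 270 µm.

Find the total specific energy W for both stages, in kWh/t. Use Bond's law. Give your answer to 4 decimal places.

Bond: W = 10·Wi·(1/√P80 − 1/√F80)
Stage 1 (12411→2266 µm, Wi₁=4.7): W₁ = 10·4.7·(0.021007 − 0.008976) = 0.5655 kWh/t
Stage 2 (2266→270 µm, Wi₂=4.8): W₂ = 10·4.8·(0.060858 − 0.021007) = 1.9128 kWh/t
W = W₁ + W₂ = 0.5655 + 1.9128 = 2.4783 kWh/t

W = 2.4783 kWh/t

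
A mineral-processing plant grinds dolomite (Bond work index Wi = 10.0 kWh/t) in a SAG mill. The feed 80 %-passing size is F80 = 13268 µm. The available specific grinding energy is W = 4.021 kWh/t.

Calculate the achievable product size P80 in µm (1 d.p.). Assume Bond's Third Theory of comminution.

P80 = 418.3 µm

W = 10 Wi (P80^-0.5 − F80^-0.5)
1/√P80 = 1/√F80 + W/(10·Wi)
  = 4.0210/(10·10.0) + 1/√13268 = 0.040210 + 0.008682 = 0.048892
P80 = (1/0.048892)² = 20.4534² = 418.34 µm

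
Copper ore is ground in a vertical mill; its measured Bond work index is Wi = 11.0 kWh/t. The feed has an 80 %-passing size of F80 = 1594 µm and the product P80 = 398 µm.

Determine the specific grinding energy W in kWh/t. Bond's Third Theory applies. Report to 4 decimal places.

W = 2.7586 kWh/t

Bond:  W = 10 Wi (1/√P − 1/√F)
1/√398 = 0.050125;  1/√1594 = 0.025047
W = 10·11.0·(0.050125 − 0.025047) = 2.7586 kWh/t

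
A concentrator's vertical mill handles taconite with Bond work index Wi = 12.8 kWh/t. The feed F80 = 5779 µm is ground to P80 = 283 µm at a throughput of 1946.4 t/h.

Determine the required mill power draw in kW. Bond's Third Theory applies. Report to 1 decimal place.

P = 11532.5 kW

W = 10 Wi (P80^-0.5 − F80^-0.5)
W = 10·12.8·(1/√283 − 1/√5779) = 10·12.8·(0.046289) = 5.9250 kWh/t
Power = W × throughput = 5.9250 kWh/t × 1946.4 t/h = 11532.5 kW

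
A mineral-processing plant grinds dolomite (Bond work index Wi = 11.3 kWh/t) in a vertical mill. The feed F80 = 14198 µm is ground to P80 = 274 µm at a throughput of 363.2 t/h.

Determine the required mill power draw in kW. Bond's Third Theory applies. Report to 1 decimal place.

Bond:  W = 10 Wi (1/√P − 1/√F)
W = 10·11.3·(1/√274 − 1/√14198) = 10·11.3·(0.052020) = 5.8782 kWh/t
Mill draw = 5.8782 × 363.2 = 2135.0 kW

P = 2135.0 kW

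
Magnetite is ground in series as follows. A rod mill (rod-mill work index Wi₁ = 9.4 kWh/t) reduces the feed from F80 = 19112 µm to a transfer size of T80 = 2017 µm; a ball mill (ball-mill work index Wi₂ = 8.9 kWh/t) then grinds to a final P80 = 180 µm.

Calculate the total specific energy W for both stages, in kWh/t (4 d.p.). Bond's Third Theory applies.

W = 10 Wi (P80^-0.5 − F80^-0.5)
Stage 1 (19112→2017 µm, Wi₁=9.4): W₁ = 10·9.4·(0.022266 − 0.007233) = 1.4131 kWh/t
Stage 2 (2017→180 µm, Wi₂=8.9): W₂ = 10·8.9·(0.074536 − 0.022266) = 4.6520 kWh/t
W = W₁ + W₂ = 1.4131 + 4.6520 = 6.0651 kWh/t

W = 6.0651 kWh/t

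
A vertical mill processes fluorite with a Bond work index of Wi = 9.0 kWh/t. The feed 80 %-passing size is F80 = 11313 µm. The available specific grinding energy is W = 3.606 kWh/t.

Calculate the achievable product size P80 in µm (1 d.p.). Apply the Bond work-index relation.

P80 = 408.6 µm

W = 10 Wi (1/√P80 − 1/√F80)  [Bond]
P80^(−½) = W/(10 Wi) + F80^(−½)
  = 3.6060/(10·9.0) + 1/√11313 = 0.040067 + 0.009402 = 0.049468
P80 = (1/0.049468)² = 20.2149² = 408.64 µm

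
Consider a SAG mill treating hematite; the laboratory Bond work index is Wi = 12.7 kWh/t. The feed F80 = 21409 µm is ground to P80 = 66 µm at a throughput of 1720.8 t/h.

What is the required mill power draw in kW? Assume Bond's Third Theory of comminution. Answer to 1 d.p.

W = 10·Wi·(P80^(-½) − F80^(-½))
W = 10·12.7·(1/√66 − 1/√21409) = 10·12.7·(0.116257) = 14.7646 kWh/t
P_mill = W·ṁ = 14.7646·1720.8 = 25407.0 kW

P = 25407.0 kW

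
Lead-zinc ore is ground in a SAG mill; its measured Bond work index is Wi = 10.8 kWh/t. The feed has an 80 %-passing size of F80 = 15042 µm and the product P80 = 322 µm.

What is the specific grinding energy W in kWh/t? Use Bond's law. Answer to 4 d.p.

W = 5.1380 kWh/t

Bond: W = 10·Wi·(1/√P80 − 1/√F80)
1/√322 = 0.055728;  1/√15042 = 0.008154
W = 10·10.8·(0.055728 − 0.008154) = 5.1380 kWh/t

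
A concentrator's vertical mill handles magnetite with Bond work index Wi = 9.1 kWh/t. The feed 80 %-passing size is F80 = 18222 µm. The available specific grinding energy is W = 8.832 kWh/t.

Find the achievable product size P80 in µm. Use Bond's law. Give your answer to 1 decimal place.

W = 10 Wi / √P80 − 10 Wi / √F80
⇒ 1/√P80 = W/(10 Wi) + 1/√F80
  = 8.8320/(10·9.1) + 1/√18222 = 0.097055 + 0.007408 = 0.104463
P80 = (1/0.104463)² = 9.5728² = 91.64 µm

P80 = 91.6 µm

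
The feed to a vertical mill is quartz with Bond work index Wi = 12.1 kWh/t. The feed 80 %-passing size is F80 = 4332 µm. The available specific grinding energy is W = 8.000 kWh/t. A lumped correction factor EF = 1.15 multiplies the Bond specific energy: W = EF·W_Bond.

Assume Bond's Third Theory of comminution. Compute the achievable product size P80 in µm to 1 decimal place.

P80 = 189.3 µm

W = 10·Wi·[P80^(−½) − F80^(−½)]
W_Bond = W / EF = 8.000 / 1.15 = 6.9565 kWh/t
⇒ 1/√P80 = W_Bond/(10·Wi) + 1/√F80
  = 6.9565/(10·12.1) + 1/√4332 = 0.057492 + 0.015193 = 0.072685
P80 = (1/0.072685)² = 13.7579² = 189.28 µm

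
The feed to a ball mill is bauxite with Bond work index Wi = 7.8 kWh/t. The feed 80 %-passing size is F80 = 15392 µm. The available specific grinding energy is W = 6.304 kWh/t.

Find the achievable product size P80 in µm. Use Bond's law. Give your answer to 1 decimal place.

Bond: W = 10·Wi·(1/√P80 − 1/√F80)
1/√P80 = 1/√F80 + W/(10·Wi)
  = 6.3040/(10·7.8) + 1/√15392 = 0.080821 + 0.008060 = 0.088881
P80 = (1/0.088881)² = 11.2510² = 126.59 µm

P80 = 126.6 µm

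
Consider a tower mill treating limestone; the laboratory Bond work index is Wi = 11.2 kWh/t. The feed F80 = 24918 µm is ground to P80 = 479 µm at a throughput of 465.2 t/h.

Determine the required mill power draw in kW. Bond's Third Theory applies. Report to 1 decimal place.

P = 2050.6 kW

Bond: W = 10·Wi·(1/√P80 − 1/√F80)
W = 10·11.2·(1/√479 − 1/√24918) = 10·11.2·(0.039356) = 4.4079 kWh/t
Mill draw = 4.4079 × 465.2 = 2050.6 kW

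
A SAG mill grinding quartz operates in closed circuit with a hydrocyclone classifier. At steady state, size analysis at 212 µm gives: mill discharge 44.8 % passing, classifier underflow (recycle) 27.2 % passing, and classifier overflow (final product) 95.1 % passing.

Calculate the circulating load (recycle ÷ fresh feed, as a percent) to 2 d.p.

CL = 285.80 %

Let r = R/F. Size balance at 212 µm:
r = (o − d)/(d − u)
r = (95.1 − 44.8)/(44.8 − 27.2) = 50.3/17.6 = 2.8580
CL = 100·r = 285.80 %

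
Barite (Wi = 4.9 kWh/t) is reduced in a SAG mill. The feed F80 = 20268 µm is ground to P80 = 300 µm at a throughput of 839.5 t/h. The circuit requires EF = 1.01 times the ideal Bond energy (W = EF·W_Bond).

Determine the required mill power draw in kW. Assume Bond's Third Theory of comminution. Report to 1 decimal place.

P = 2106.9 kW

W = 10·Wi·(P80^(-½) − F80^(-½))
W = 10·4.9·(1/√300 − 1/√20268) = 10·4.9·(0.050711) = 2.4848 kWh/t
Corrected W = EF·W_Bond = 1.01·2.4848 = 2.5097 kWh/t
P = W·T = 2.5097·839.5 = 2106.9 kW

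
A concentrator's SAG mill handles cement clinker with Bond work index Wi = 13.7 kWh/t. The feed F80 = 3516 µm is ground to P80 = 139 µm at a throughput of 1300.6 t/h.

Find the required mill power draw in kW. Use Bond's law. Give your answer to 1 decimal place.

W = 10 Wi (P80^-0.5 − F80^-0.5)
W = 10·13.7·(1/√139 − 1/√3516) = 10·13.7·(0.067954) = 9.3097 kWh/t
P = W·T = 9.3097·1300.6 = 12108.2 kW

P = 12108.2 kW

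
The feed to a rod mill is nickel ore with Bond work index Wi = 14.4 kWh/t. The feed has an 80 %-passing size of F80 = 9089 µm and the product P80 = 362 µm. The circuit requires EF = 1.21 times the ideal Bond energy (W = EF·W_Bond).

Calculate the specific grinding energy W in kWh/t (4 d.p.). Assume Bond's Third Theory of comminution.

W = 10 Wi / √P80 − 10 Wi / √F80
1/√362 = 0.052559;  1/√9089 = 0.010489
W = 10·14.4·(0.052559 − 0.010489) = 6.0580 kWh/t
Apply correction: 6.0580 × 1.21 = 7.3302 kWh/t

W = 7.3302 kWh/t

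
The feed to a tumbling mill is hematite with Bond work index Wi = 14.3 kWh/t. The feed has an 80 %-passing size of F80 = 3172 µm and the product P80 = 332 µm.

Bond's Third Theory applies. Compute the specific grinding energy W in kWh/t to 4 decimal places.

W = 5.3091 kWh/t

W_Bond = 10·Wi·(1/√P₈₀ − 1/√F₈₀)
1/√332 = 0.054882;  1/√3172 = 0.017756
W = 10·14.3·(0.054882 − 0.017756) = 5.3091 kWh/t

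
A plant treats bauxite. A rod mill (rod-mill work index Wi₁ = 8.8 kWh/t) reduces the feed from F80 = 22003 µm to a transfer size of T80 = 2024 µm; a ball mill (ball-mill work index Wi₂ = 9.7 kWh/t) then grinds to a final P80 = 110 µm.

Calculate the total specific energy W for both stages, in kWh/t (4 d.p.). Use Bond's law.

W = 8.4553 kWh/t

W = 10·Wi·(P80^(-½) − F80^(-½))
Stage 1 (22003→2024 µm, Wi₁=8.8): W₁ = 10·8.8·(0.022228 − 0.006742) = 1.3628 kWh/t
Stage 2 (2024→110 µm, Wi₂=9.7): W₂ = 10·9.7·(0.095346 − 0.022228) = 7.0925 kWh/t
W = W₁ + W₂ = 1.3628 + 7.0925 = 8.4553 kWh/t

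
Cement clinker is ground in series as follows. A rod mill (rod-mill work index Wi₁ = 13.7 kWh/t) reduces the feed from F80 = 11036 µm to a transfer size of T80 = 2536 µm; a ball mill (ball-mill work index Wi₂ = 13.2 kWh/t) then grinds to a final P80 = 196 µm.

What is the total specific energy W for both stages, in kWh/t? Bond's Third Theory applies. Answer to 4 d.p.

W = 10 Wi (P80^-0.5 − F80^-0.5)
Stage 1 (11036→2536 µm, Wi₁=13.7): W₁ = 10·13.7·(0.019858 − 0.009519) = 1.4164 kWh/t
Stage 2 (2536→196 µm, Wi₂=13.2): W₂ = 10·13.2·(0.071429 − 0.019858) = 6.8074 kWh/t
W = W₁ + W₂ = 1.4164 + 6.8074 = 8.2237 kWh/t

W = 8.2237 kWh/t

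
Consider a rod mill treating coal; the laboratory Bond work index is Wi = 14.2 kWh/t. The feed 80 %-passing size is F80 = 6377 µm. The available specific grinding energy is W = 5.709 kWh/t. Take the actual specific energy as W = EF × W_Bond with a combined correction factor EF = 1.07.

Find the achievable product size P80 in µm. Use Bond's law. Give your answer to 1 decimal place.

P80 = 398.5 µm

W = 10 Wi (1/√P80 − 1/√F80)  [Bond]
W_Bond = W / EF = 5.709 / 1.07 = 5.3355 kWh/t
⇒ 1/√P80 = W_Bond/(10·Wi) + 1/√F80
  = 5.3355/(10·14.2) + 1/√6377 = 0.037574 + 0.012523 = 0.050097
P80 = (1/0.050097)² = 19.9614² = 398.46 µm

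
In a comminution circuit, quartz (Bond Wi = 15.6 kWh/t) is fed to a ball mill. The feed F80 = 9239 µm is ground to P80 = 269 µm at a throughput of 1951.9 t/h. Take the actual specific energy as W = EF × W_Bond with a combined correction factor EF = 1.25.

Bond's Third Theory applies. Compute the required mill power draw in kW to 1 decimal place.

W = 10·Wi·[P80^(−½) − F80^(−½)]
W = 10·15.6·(1/√269 − 1/√9239) = 10·15.6·(0.050567) = 7.8885 kWh/t
With EF = 1.25: W = 7.8885·1.25 = 9.8606 kWh/t
Power = W × throughput = 9.8606 kWh/t × 1951.9 t/h = 19247.0 kW

P = 19247.0 kW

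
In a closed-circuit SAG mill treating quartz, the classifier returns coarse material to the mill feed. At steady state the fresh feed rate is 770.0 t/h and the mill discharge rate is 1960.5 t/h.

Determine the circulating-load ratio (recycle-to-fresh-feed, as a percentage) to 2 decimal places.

CL = 154.61 %

M = F + R at steady state, so:
R = M − F = 1960.5 − 770.0 = 1190.5 t/h
CL = 100·R/F = 100·1190.5/770.0 = 154.61 %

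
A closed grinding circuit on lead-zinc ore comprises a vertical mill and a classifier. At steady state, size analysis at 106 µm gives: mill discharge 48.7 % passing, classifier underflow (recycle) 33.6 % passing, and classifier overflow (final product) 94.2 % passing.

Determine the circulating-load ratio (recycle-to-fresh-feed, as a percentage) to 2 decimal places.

Balance %-passing 106 µm (r = R/F):
r = (o − d)/(d − u)
r = (94.2 − 48.7)/(48.7 − 33.6) = 45.5/15.1 = 3.0132
CL = 100·r = 301.32 %

CL = 301.32 %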